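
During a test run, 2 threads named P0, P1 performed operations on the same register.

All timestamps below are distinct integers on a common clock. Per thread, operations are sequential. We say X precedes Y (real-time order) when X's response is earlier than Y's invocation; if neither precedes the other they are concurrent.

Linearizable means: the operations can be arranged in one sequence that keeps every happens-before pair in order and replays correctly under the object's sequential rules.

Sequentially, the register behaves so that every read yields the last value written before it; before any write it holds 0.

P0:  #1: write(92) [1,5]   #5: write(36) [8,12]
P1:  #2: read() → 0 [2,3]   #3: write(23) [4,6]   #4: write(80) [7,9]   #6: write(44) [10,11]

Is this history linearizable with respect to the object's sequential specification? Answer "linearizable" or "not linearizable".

one valid linearization: #2, #1, #3, #4, #5, #6
1. #2 read() → 0, leaving value 0
2. #1 write(92), leaving value 92
3. #3 write(23), leaving value 23
4. #4 write(80), leaving value 80
5. #5 write(36), leaving value 36
6. #6 write(44), leaving value 44

linearizable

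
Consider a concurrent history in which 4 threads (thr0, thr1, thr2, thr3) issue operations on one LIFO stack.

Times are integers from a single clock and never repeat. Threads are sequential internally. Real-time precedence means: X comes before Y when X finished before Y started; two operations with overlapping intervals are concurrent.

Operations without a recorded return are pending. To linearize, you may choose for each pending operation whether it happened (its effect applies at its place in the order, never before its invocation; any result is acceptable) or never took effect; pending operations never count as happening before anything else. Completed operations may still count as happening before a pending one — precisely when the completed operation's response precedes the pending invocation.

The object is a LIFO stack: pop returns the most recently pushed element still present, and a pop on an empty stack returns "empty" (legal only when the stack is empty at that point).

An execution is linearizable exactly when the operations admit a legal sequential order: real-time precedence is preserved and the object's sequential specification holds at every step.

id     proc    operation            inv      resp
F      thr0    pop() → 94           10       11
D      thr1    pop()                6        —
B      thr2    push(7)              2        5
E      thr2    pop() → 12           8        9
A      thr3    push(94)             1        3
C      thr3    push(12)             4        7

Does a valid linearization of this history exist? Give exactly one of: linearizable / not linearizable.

linearizable

one valid linearization: A, B, C, E, D, F
after step 1 (A push(94)): stack <94>
after step 2 (B push(7)): stack <94,7>
after step 3 (C push(12)): stack <94,7,12>
after step 4 (E pop() → 12): stack <94,7>
after step 5 (D pop() (pending, included)): stack <94>
after step 6 (F pop() → 94): stack <>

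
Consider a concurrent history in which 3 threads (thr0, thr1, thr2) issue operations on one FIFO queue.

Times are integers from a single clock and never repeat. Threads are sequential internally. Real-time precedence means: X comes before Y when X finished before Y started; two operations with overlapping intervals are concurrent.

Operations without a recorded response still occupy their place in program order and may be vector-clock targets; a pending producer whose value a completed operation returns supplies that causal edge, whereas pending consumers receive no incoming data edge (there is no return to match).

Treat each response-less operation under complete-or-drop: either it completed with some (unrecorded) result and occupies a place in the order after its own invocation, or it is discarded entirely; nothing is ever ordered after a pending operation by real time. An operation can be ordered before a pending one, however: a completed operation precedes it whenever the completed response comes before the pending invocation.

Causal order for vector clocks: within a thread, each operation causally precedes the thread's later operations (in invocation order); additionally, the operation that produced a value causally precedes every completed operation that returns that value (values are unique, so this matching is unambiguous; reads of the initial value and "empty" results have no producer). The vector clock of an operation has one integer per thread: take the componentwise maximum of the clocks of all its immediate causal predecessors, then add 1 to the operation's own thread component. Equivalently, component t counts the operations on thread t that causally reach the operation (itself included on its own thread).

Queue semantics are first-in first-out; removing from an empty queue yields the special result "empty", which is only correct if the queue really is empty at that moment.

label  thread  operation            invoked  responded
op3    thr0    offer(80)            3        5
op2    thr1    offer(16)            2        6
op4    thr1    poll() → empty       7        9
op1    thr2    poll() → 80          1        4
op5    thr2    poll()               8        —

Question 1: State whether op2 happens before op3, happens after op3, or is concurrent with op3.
concurrent

op2 spans [2,6], op3 spans [3,5]
the intervals overlap in both directions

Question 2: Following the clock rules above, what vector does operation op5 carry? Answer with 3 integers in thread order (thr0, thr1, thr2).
(1, 0, 2)

root op op2, invoked 2: fresh clock plus thr1's own tick → (0, 1, 0)
root op op3, invoked 3: fresh clock plus thr0's own tick → (1, 0, 0)
op4, invoked 7, takes VC(op2)=(0, 1, 0) under max, adds 1 for thr1 → (0, 2, 0)
op1, invoked 1, takes VC(op3)=(1, 0, 0) under max, adds 1 for thr2 → (1, 0, 1)
op5, invoked 8, takes VC(op1)=(1, 0, 1) under max, adds 1 for thr2 → (1, 0, 2)
target: VC(op5) = (1, 0, 2)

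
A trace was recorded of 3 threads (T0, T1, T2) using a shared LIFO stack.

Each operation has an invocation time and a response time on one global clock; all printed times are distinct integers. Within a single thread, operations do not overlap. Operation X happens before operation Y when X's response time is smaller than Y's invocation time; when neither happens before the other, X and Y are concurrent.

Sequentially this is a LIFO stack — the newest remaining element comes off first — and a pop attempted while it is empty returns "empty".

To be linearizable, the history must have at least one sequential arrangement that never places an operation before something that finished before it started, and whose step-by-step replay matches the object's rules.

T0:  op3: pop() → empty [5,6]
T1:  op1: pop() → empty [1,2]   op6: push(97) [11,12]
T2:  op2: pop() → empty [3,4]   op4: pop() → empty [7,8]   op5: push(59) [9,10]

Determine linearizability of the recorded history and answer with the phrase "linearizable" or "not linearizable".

linearizable

a witness: op1, op2, op3, op4, op5, op6
1. op1 pop() → empty, leaving stack <>
2. op2 pop() → empty, leaving stack <>
3. op3 pop() → empty, leaving stack <>
4. op4 pop() → empty, leaving stack <>
5. op5 push(59), leaving stack <59>
6. op6 push(97), leaving stack <59,97>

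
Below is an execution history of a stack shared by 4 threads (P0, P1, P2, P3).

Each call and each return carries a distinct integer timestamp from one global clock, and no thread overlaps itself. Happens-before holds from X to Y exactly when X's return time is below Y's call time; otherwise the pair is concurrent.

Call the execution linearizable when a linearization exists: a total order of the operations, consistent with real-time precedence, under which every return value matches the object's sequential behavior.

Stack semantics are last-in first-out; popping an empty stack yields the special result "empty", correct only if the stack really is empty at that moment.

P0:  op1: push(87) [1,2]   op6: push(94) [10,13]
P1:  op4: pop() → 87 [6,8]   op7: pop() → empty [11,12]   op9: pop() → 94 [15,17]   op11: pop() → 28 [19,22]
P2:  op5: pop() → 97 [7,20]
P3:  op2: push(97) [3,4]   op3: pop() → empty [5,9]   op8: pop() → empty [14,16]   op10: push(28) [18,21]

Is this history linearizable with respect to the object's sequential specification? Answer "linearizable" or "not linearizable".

witness order: op1, op2, op5, op4, op3, op7, op6, op9, op8, op10, op11
1. op1 push(87), leaving stack <87>
2. op2 push(97), leaving stack <87,97>
3. op5 pop() → 97, leaving stack <87>
4. op4 pop() → 87, leaving stack <>
5. op3 pop() → empty, leaving stack <>
6. op7 pop() → empty, leaving stack <>
7. op6 push(94), leaving stack <94>
8. op9 pop() → 94, leaving stack <>
9. op8 pop() → empty, leaving stack <>
10. op10 push(28), leaving stack <28>
11. op11 pop() → 28, leaving stack <>

linearizable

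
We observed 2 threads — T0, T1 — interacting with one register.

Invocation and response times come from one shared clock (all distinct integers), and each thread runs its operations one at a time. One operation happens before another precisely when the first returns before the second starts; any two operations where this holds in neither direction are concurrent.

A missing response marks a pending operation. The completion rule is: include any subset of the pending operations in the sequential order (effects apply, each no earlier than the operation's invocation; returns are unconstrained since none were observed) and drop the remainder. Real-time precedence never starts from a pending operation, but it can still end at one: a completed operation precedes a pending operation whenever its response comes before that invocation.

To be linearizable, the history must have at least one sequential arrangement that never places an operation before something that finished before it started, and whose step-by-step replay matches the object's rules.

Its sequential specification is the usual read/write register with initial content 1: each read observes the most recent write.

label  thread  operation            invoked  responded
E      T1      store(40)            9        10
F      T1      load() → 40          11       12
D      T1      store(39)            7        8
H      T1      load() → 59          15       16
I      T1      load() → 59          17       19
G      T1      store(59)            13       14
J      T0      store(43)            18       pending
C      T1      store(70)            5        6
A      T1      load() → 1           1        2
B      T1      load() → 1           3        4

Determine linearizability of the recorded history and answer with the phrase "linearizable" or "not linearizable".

linearizable

witness order: A, B, C, D, E, F, G, H, I
step 1: A load() → 1 — value 1
step 2: B load() → 1 — value 1
step 3: C store(70) — value 70
step 4: D store(39) — value 39
step 5: E store(40) — value 40
step 6: F load() → 40 — value 40
step 7: G store(59) — value 59
step 8: H load() → 59 — value 59
step 9: I load() → 59 — value 59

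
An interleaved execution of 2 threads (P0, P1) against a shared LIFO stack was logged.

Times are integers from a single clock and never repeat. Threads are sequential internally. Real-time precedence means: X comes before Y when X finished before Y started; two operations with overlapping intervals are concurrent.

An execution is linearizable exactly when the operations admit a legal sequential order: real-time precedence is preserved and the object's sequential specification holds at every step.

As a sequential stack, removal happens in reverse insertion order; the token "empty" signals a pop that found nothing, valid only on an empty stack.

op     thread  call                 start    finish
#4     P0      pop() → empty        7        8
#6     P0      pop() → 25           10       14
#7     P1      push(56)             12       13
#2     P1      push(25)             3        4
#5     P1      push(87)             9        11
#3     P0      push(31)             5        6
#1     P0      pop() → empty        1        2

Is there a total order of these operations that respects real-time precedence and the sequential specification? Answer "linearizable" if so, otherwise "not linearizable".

prefix check: 1..7 passes, 1..8 fails once #4's time-8 response joins
exhaustive check: the 4 completed LIFO stack ops admit one real-time order; illegal
sample order #1, #2, #3, #4 stalls at step 4 — #4 pop() → empty has no legal effect

not linearizable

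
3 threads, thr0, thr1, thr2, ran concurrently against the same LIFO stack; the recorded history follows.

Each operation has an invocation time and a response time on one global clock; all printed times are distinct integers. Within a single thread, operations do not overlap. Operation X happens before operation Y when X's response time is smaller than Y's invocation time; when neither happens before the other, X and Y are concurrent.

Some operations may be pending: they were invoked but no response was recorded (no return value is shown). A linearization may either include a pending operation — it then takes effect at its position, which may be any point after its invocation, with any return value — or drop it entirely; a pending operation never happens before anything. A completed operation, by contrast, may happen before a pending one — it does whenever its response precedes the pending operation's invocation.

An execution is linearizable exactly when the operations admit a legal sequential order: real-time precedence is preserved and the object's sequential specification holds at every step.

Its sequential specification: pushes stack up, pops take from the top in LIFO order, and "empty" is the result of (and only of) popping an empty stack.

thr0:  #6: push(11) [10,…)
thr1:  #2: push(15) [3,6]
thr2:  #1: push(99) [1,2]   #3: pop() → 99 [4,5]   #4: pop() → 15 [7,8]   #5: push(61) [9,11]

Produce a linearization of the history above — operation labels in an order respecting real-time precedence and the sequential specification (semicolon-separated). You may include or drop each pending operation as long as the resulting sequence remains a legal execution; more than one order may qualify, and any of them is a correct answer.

#1; #3; #2; #4; #5

after step 1 (#1 push(99)): stack <99>
after step 2 (#3 pop() → 99): stack <>
after step 3 (#2 push(15)): stack <15>
after step 4 (#4 pop() → 15): stack <>
after step 5 (#5 push(61)): stack <61>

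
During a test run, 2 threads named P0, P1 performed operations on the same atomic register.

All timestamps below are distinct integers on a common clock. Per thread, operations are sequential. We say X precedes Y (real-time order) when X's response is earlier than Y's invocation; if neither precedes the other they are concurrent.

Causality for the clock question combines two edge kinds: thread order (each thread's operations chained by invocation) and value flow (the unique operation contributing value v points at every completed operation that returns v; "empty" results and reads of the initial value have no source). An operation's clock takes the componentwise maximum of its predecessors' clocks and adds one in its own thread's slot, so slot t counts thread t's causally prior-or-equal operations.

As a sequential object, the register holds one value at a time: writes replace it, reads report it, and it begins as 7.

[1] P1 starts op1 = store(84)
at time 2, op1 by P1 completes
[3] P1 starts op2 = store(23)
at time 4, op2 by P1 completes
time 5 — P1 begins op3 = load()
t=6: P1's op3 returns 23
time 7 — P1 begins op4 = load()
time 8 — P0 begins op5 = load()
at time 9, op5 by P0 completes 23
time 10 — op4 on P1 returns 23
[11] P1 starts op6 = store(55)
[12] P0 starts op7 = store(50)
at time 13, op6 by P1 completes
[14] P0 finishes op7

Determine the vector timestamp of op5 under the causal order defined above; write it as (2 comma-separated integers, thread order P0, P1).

(1, 2)

VC(op1, invoked at 1): no causal predecessors; +1 on P1 → (0, 1)
invoked at 3, op2 merges VC(op1)=(0, 1) and bumps P1's slot → (0, 2)
invoked at 5, op3 merges VC(op2)=(0, 2) and bumps P1's slot → (0, 3)
invoked at 8, op5 merges VC(op2)=(0, 2) and bumps P0's slot → (1, 2)
invoked at 7, op4 merges VC(op2)=(0, 2), VC(op3)=(0, 3) and bumps P1's slot → (0, 4)
invoked at 12, op7 merges VC(op5)=(1, 2) and bumps P0's slot → (2, 2)
invoked at 11, op6 merges VC(op4)=(0, 4) and bumps P1's slot → (0, 5)
target: VC(op5) = (1, 2)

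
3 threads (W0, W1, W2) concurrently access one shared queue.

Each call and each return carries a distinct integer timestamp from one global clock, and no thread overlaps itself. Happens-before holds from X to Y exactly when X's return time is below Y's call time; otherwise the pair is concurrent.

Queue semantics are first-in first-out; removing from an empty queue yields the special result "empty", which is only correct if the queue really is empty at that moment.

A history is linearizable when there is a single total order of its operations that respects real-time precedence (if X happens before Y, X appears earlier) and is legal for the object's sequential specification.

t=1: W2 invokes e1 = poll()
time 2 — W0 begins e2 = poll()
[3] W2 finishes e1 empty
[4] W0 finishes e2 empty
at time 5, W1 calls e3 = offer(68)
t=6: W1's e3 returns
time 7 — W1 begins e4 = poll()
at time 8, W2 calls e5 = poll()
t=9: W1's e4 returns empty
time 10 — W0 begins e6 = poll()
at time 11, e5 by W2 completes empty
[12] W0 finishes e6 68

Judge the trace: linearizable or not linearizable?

not linearizable

events 1..10 are fine; event 11 — the response of e5 at time 11 — makes the prefix non-linearizable
4 orders of the 5 completed queue ops respect real time; none is legal
no completion choice of the 1 pending operation (e6) rescues it — every subset was tried
sample order e1, e2, e3, e4, e5 (pending dropped) stalls at step 4 — e4 poll() → empty has no legal effect
sample order e1, e2, e3, e5, e4 (pending dropped) stalls at step 4 — e5 poll() → empty has no legal effect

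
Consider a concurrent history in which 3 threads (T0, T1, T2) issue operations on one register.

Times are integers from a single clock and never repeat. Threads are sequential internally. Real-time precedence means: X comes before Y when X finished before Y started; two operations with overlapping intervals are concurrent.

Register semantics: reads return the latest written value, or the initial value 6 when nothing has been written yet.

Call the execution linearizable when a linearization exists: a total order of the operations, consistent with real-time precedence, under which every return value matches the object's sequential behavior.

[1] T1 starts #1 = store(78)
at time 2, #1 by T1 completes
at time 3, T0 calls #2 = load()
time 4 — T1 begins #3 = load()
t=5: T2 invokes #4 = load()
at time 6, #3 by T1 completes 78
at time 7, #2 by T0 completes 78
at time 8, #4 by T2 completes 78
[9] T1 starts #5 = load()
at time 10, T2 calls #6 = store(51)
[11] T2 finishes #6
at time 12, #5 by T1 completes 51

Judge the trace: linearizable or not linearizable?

linearizable

one valid linearization: #1, #2, #3, #4, #6, #5
after step 1 (#1 store(78)): value 78
after step 2 (#2 load() → 78): value 78
after step 3 (#3 load() → 78): value 78
after step 4 (#4 load() → 78): value 78
after step 5 (#6 store(51)): value 51
after step 6 (#5 load() → 51): value 51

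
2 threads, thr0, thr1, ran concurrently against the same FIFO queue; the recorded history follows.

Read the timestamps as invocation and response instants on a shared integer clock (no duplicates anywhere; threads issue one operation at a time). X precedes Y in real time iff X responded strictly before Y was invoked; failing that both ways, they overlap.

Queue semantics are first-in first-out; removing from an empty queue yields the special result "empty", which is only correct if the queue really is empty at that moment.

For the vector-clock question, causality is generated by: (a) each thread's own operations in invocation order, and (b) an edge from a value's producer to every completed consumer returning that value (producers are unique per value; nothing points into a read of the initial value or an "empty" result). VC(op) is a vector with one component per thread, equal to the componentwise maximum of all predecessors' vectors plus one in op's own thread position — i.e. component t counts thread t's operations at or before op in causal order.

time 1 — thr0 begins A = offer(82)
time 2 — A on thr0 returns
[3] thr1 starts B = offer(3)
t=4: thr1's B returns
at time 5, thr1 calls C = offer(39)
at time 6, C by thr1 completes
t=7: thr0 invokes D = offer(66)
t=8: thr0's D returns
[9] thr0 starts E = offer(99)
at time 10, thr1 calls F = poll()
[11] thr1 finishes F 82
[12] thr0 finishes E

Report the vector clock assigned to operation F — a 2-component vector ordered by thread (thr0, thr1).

root op B, invoked 3: fresh clock plus thr1's own tick → (0, 1)
root op A, invoked 1: fresh clock plus thr0's own tick → (1, 0)
from VC(B)=(0, 1), C (invoked 5) maxes components and bumps thr1 → (0, 2)
from VC(A)=(1, 0), D (invoked 7) maxes components and bumps thr0 → (2, 0)
from VC(D)=(2, 0), E (invoked 9) maxes components and bumps thr0 → (3, 0)
from VC(A)=(1, 0), VC(C)=(0, 2), F (invoked 10) maxes components and bumps thr1 → (1, 3)
target: VC(F) = (1, 3)

(1, 3)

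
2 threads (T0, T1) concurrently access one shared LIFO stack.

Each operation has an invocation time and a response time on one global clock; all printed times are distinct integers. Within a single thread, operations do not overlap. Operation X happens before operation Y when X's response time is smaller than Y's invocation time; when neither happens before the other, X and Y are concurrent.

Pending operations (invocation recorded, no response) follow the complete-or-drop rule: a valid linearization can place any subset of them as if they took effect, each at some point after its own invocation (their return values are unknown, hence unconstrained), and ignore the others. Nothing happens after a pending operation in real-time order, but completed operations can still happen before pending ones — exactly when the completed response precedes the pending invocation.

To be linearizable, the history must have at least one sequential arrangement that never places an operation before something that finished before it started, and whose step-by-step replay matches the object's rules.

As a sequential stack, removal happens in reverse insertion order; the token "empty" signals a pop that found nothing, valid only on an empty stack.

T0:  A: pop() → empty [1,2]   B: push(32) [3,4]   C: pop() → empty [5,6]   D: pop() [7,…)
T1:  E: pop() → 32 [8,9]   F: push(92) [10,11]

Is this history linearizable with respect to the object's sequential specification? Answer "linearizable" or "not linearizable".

prefix check: 1..5 passes, 1..6 fails once C's time-6 response joins
one real-time candidate order over the 3 completed operations — the LIFO stack replay rejects it
for example A, B, C fails at step 3: C pop() → empty is not legal there

not linearizable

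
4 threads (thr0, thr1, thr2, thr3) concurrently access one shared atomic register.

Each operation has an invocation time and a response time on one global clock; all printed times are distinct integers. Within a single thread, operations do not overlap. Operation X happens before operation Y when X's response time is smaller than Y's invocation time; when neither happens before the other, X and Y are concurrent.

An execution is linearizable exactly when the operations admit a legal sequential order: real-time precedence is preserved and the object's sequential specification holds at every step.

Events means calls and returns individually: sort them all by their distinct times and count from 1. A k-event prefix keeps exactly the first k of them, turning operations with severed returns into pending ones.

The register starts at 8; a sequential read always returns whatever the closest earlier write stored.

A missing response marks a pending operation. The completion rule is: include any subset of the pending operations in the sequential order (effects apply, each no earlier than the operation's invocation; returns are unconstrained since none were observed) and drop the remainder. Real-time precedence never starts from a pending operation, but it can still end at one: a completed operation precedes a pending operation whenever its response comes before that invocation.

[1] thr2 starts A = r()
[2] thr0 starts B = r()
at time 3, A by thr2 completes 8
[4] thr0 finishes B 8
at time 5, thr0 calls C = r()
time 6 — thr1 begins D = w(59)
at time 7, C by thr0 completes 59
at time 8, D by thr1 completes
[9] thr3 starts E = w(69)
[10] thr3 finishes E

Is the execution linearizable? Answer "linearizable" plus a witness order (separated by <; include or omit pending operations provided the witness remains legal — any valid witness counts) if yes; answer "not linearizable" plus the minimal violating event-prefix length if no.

after step 1 (A r() → 8): value 8
after step 2 (B r() → 8): value 8
after step 3 (D w(59)): value 59
after step 4 (C r() → 59): value 59
after step 5 (E w(69)): value 69

linearizable — witness: A < B < D < C < E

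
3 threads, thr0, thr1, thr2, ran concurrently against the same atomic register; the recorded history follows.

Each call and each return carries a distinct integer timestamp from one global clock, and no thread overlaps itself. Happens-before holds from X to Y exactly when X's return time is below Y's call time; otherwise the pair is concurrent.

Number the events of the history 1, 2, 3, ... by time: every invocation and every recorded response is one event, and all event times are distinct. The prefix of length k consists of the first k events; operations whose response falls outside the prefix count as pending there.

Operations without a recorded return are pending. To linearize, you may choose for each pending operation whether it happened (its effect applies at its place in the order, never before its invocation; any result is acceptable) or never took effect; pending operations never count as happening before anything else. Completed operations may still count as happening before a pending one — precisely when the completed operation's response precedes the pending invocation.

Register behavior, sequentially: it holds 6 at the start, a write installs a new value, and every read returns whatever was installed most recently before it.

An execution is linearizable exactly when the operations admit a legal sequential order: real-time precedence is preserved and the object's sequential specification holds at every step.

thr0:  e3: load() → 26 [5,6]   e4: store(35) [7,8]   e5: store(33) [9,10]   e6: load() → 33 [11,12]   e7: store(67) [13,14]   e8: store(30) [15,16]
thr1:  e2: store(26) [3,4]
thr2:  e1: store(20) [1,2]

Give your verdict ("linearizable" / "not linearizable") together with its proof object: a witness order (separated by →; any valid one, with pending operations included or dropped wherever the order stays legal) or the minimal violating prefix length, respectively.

linearizable — witness: e1 → e2 → e3 → e4 → e5 → e6 → e7 → e8

after step 1 (e1 store(20)): value 20
after step 2 (e2 store(26)): value 26
after step 3 (e3 load() → 26): value 26
after step 4 (e4 store(35)): value 35
after step 5 (e5 store(33)): value 33
after step 6 (e6 load() → 33): value 33
after step 7 (e7 store(67)): value 67
after step 8 (e8 store(30)): value 30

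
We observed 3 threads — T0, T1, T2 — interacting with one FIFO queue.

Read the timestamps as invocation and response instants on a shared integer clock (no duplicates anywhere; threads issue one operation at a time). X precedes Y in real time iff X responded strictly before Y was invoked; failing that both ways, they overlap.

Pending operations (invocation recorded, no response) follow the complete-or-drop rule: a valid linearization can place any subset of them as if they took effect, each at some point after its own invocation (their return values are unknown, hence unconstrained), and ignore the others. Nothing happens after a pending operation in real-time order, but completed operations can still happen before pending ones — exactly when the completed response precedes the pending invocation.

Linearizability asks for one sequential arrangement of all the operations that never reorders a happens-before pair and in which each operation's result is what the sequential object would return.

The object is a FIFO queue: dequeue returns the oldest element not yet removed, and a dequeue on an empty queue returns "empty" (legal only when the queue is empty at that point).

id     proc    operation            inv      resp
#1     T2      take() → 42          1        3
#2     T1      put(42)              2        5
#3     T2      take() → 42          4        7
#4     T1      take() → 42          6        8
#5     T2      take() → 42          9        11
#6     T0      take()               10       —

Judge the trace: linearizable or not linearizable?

cut after 6 events: linearizable; cut after 7 events (#3 responds, time 7): not linearizable
no legal order exists: 3 real-time-consistent candidates over 3 completed FIFO queue operations, all rejected
every completion of the 1 pending operation (#4) was checked; none linearizes
take #1, #2, #3 (pending dropped): step 1 already fails, because #1 take() → 42 cannot occur there
take #1, #3, #2 (pending dropped): step 1 already fails, because #1 take() → 42 cannot occur there

not linearizable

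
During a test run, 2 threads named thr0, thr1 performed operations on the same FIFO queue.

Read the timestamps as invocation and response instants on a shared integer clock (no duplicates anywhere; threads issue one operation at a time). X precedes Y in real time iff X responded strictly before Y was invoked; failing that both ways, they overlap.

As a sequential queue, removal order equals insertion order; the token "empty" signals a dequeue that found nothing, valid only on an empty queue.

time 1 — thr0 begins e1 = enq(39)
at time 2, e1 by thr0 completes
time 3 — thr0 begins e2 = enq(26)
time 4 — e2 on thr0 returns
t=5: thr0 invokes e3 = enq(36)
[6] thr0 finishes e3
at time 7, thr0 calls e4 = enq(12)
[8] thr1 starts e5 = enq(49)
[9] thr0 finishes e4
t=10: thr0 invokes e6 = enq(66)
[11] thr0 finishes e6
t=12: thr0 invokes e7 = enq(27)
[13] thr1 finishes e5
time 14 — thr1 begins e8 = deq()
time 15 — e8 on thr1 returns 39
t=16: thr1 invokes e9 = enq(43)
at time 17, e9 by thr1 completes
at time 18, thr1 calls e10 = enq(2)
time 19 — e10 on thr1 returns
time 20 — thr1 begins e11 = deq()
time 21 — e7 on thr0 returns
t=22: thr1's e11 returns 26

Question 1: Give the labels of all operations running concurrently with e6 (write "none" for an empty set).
e6 spans [10,11]: anything still running between times 10 and 11 counts as concurrent
e1 [1,2]: before
e2 [3,4]: before
e3 [5,6]: before
e4 [7,9]: before
e5 [8,13]: concurrent
e7 [12,21]: after
e8 [14,15]: after
e9 [16,17]: after
e10 [18,19]: after
e11 [20,22]: after

e5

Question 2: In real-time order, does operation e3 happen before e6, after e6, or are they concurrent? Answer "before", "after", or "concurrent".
e3 spans [5,6], e6 spans [10,11]
resp(e3)=6 < inv(e6)=10

before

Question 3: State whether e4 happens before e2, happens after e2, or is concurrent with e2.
e4 spans [7,9], e2 spans [3,4]
resp(e2)=4 < inv(e4)=7

after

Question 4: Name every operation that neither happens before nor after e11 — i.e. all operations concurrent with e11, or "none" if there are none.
e11 runs from 20 to 22; window-overlapping ops are concurrent
e1 [1,2]: before
e2 [3,4]: before
e3 [5,6]: before
e4 [7,9]: before
e5 [8,13]: before
e6 [10,11]: before
e7 [12,21]: concurrent
e8 [14,15]: before
e9 [16,17]: before
e10 [18,19]: before

e7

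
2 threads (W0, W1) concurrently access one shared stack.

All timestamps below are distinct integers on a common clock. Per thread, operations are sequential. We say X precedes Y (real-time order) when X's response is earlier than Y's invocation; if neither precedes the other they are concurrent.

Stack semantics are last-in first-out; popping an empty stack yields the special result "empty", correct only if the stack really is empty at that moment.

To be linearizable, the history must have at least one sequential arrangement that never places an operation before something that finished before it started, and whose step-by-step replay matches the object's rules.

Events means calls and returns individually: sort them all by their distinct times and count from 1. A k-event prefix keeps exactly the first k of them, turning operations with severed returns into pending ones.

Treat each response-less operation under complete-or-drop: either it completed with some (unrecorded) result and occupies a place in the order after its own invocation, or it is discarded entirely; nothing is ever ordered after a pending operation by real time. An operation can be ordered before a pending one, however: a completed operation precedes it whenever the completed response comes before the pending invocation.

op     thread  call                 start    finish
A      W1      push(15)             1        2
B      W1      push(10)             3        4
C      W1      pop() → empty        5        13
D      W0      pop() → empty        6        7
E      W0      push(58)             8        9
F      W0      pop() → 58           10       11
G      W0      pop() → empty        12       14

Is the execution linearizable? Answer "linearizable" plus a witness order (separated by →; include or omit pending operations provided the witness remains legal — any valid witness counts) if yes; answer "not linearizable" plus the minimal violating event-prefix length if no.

prefix check: 1..6 passes, 1..7 fails once D's time-7 response joins
one real-time candidate order over the 3 completed operations — the stack replay rejects it
no escape via the 1 pending operation (C): every completion choice fails
one such order, A, B, D (pending dropped), breaks at step 3 where D pop() → empty is illegal

not linearizable — minimal violating prefix: 7 events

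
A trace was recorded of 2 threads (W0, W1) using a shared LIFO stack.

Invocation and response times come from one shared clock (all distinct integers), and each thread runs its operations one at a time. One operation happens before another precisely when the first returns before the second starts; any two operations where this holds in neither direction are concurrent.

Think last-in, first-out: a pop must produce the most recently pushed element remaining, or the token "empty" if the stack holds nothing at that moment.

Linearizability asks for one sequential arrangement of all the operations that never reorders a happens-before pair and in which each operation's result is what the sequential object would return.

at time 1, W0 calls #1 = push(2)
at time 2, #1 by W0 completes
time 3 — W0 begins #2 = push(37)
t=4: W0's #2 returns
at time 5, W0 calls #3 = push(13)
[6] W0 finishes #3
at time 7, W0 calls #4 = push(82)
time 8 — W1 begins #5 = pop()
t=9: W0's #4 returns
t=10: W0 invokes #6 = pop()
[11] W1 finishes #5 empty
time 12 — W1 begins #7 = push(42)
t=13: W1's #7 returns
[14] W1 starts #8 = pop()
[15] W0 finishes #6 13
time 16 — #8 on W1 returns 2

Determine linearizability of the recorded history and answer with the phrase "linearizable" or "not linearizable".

through event 10 a valid linearization exists; event 11 (#5 responding at time 11) ends that
the 5 completed operations admit 2 real-time orders; each fails the LIFO stack replay
completion choices over the 1 pending operation (#6) were checked; none helps
take #1, #2, #3, #4, #5 (pending dropped): step 5 already fails, because #5 pop() → empty cannot occur there
take #1, #2, #3, #5, #4 (pending dropped): step 4 already fails, because #5 pop() → empty cannot occur there

not linearizable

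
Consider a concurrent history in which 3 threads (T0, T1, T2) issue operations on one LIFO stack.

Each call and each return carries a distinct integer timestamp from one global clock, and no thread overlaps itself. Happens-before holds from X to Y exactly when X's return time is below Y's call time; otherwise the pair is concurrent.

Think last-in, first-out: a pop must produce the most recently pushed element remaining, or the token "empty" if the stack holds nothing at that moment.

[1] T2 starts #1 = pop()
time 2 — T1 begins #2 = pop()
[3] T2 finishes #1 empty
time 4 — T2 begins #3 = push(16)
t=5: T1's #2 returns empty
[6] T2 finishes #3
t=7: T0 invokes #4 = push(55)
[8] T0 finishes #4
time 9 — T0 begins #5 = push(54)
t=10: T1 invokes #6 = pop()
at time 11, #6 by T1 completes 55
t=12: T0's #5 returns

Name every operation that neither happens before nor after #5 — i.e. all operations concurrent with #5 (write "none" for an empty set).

#6

#5 spans [9,12]: anything still running between times 9 and 12 counts as concurrent
#1 [1,3]: before
#2 [2,5]: before
#3 [4,6]: before
#4 [7,8]: before
#6 [10,11]: concurrent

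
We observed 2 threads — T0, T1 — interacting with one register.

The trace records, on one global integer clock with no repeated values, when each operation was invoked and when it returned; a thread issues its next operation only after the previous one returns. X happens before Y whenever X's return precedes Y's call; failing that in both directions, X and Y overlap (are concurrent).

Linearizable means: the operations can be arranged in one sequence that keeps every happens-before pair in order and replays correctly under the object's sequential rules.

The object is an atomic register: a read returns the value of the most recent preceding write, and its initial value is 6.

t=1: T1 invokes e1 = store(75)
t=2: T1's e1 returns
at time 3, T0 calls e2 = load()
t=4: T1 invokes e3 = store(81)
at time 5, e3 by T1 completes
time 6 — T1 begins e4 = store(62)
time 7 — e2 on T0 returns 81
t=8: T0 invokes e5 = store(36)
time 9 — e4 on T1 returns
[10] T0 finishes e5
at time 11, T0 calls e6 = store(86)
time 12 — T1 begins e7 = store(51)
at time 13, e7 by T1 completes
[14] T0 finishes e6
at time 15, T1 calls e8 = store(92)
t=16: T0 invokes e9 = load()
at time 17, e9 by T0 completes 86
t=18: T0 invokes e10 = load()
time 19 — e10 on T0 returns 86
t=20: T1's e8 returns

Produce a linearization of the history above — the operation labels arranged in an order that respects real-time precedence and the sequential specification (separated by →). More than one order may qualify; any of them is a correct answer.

after step 1 (e1 store(75)): value 75
after step 2 (e3 store(81)): value 81
after step 3 (e2 load() → 81): value 81
after step 4 (e4 store(62)): value 62
after step 5 (e5 store(36)): value 36
after step 6 (e7 store(51)): value 51
after step 7 (e6 store(86)): value 86
after step 8 (e9 load() → 86): value 86
after step 9 (e10 load() → 86): value 86
after step 10 (e8 store(92)): value 92

e1 → e3 → e2 → e4 → e5 → e7 → e6 → e9 → e10 → e8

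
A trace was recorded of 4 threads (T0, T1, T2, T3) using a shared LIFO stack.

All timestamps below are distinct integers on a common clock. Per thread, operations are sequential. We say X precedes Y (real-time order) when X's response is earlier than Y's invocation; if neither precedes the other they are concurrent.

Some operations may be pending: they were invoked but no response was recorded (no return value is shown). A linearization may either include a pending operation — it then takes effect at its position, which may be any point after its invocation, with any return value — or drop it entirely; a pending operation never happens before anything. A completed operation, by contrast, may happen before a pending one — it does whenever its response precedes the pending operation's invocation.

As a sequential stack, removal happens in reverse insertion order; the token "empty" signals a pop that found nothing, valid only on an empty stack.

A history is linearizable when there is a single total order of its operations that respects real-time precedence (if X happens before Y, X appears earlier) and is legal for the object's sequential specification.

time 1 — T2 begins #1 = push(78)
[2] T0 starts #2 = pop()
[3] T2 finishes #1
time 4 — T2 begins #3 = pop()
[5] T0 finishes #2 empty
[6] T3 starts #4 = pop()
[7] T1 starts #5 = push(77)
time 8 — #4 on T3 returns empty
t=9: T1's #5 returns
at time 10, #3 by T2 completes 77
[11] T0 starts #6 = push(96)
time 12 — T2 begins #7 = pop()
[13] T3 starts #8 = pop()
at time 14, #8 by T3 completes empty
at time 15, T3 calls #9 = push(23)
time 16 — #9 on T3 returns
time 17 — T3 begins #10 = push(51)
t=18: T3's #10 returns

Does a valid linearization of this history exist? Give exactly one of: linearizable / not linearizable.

not linearizable

already the first 10 events (up to #3's response at time 10) admit no linearization; the first 9 still do
the 5 completed operations admit 14 real-time orders; each fails the LIFO stack replay
one such order, #1, #2, #3, #4, #5, breaks at step 2 where #2 pop() → empty is illegal
one such order, #1, #2, #3, #5, #4, breaks at step 2 where #2 pop() → empty is illegal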